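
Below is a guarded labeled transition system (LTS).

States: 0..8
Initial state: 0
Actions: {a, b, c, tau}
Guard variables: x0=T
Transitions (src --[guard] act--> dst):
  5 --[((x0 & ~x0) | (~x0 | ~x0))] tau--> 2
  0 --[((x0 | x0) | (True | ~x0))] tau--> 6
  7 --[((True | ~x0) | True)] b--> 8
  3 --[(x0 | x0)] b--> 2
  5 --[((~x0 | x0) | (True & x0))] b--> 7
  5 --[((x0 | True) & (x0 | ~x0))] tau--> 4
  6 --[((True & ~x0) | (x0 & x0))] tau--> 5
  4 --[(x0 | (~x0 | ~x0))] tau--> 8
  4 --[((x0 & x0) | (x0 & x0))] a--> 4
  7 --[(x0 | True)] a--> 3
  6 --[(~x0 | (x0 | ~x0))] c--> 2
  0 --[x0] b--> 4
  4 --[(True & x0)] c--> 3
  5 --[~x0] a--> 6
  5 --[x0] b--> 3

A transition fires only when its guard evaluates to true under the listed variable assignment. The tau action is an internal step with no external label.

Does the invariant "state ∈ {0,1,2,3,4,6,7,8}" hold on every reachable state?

Allowed set {0,1,2,3,4,6,7,8}
R = {0,2,3,4,5,6,7,8}
  0: ✓
  2: ✓
  3: ✓
  4: ✓
  5: VIOLATES
  6: ✓
  7: ✓
  8: ✓
witness against invariant: tau·tau → 5

Answer: INVARIANT VIOLATED at state 5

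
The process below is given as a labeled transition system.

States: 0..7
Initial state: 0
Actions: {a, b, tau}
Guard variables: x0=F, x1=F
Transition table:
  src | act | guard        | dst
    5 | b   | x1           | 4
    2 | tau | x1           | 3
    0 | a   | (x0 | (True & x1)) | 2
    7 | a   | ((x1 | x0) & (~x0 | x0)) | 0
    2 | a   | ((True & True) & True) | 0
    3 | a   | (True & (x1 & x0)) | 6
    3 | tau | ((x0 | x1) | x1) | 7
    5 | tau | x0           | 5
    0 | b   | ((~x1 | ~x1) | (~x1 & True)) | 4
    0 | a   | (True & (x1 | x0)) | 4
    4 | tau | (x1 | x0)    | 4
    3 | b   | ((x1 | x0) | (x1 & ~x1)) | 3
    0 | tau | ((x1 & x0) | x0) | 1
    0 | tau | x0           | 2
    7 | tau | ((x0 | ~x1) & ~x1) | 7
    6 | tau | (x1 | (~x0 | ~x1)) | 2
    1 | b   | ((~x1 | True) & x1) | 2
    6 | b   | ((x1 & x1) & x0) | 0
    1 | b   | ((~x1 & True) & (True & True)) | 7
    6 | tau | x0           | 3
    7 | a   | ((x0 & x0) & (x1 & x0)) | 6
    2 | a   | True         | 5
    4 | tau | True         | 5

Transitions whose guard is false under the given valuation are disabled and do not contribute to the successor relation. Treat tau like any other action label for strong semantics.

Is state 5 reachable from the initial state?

7 transition(s) survive guard evaluation.
L0 = {0}
L1 = {4}  cumulative {0,4}
L2 = {5}  cumulative {0,4,5}
R = {0,4,5}
Path to 5: b·tau

Answer: REACHABLE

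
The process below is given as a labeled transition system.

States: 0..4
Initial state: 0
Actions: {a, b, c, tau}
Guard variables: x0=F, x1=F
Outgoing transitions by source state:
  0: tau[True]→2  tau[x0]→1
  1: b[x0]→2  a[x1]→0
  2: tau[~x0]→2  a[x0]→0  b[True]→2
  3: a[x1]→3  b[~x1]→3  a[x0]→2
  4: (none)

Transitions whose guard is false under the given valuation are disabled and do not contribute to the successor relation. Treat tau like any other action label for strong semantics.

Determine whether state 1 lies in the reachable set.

After dropping false guards: 4 live edges.
L0 = {0}
L1 = {2}  now seen {0,2}
Reachable = {0,2}

Answer: UNREACHABLE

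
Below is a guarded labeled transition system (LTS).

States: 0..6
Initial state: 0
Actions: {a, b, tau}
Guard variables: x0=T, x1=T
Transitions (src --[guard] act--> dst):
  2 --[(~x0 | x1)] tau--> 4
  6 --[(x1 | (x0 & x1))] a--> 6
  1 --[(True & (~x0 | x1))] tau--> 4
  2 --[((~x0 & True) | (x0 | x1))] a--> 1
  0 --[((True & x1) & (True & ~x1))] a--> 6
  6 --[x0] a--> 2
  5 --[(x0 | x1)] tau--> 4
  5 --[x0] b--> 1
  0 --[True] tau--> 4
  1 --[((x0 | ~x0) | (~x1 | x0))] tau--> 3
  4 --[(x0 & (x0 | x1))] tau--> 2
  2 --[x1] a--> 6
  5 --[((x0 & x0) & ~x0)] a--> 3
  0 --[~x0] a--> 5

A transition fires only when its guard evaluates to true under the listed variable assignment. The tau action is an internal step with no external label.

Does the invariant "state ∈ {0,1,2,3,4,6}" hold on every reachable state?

Safe = {0,1,2,3,4,6}
Reachable = {0,1,2,3,4,6}
  0: ok
  1: ok
  2: ok
  3: ok
  4: ok
  6: ok

Answer: INVARIANT HOLDS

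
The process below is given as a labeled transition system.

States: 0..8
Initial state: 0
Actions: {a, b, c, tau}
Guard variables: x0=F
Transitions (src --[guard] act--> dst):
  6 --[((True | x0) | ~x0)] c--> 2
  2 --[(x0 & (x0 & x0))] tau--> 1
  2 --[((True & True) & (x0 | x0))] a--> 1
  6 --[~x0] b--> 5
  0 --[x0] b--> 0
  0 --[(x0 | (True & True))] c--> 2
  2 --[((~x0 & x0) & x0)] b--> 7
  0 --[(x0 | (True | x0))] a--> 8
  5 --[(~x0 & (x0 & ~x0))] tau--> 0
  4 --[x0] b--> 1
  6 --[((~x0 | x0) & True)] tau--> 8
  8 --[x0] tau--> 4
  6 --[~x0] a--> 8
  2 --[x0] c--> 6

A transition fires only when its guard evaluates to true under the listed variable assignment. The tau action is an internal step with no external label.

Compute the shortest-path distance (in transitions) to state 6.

Breadth-first toward 6:
  L0 = {0}
  L1 = {2,8}
6 never appears.

Answer: UNREACHABLE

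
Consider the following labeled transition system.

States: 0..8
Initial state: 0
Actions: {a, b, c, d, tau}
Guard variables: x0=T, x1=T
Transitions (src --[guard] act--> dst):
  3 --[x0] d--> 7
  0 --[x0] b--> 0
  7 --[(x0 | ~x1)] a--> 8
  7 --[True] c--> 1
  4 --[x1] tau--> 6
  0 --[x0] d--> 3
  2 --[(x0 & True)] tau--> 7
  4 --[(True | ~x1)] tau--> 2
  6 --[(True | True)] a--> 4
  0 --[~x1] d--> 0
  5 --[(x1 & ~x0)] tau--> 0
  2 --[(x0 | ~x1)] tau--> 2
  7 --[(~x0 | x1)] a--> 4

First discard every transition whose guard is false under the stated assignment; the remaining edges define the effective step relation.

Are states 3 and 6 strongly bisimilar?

Answer: NOT BISIMILAR

Trace:
Compute ~ classes (split until stable):
  round 0: {{0,1,2,3,4,5,6,7,8}}
  round 1: {{0},{1,5,8},{2,4},{3},{6},{7}}
  round 2: {{0},{1,5,8},{2},{3},{4},{6},{7}}
7 equivalence class(es) (converged in 3)
3∈{3}, 6∈{6}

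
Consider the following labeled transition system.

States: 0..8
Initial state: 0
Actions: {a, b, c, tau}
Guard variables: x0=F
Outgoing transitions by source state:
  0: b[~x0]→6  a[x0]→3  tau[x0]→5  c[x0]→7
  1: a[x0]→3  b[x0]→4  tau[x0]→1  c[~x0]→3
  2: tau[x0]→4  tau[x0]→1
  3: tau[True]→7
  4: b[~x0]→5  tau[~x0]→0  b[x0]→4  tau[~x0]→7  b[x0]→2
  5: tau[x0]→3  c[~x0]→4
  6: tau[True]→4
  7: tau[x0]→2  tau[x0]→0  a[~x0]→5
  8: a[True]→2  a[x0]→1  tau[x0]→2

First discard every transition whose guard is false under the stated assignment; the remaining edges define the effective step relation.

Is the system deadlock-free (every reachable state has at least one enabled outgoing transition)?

Reach set: {0,4,5,6,7}
  0: b→6  [deg 1]
  4: b→5  tau→0  tau→7  [deg 3]
  5: c→4  [deg 1]
  6: tau→4  [deg 1]
  7: a→5  [deg 1]

Answer: DEADLOCK-FREE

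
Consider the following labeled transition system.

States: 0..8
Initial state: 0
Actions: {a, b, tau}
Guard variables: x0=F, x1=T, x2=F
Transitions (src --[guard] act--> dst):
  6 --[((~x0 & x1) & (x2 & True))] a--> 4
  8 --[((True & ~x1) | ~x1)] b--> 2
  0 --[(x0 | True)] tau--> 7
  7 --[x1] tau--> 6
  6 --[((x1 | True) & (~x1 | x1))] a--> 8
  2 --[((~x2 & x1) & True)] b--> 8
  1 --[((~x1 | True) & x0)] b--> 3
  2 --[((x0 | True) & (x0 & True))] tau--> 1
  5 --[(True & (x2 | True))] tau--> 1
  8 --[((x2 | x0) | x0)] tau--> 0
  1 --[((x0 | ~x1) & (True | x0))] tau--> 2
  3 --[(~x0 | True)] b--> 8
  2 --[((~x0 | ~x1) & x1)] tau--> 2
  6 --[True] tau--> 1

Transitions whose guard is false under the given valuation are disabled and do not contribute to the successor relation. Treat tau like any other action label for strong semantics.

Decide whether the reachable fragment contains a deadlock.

Reach set: {0,1,6,7,8}
  0: tau→7  [1 out]
  1: ∅  [no exit]
  6: a→8  tau→1  [2 out]
  7: tau→6  [1 out]
  8: ∅  [no exit]
trace reaching 1: tau·tau·tau

Answer: DEADLOCK at state 1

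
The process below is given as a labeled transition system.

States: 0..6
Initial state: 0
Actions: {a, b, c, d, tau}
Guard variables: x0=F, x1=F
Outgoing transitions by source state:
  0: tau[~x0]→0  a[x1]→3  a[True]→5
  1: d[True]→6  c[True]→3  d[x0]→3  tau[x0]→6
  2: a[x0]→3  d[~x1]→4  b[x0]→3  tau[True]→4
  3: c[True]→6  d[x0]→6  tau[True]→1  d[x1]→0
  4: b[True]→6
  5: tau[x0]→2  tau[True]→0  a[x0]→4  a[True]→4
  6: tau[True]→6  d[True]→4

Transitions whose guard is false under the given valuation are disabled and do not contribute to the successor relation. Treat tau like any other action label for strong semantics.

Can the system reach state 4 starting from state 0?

Answer: REACHABLE

Working:
After dropping false guards: 13 live edges.
L0 = {0}
L1 = {5}  cumulative {0,5}
L2 = {4}  cumulative {0,4,5}
L3 = {6}  cumulative {0,4,5,6}
Reach set: {0,4,5,6}
trace reaching 4: a·a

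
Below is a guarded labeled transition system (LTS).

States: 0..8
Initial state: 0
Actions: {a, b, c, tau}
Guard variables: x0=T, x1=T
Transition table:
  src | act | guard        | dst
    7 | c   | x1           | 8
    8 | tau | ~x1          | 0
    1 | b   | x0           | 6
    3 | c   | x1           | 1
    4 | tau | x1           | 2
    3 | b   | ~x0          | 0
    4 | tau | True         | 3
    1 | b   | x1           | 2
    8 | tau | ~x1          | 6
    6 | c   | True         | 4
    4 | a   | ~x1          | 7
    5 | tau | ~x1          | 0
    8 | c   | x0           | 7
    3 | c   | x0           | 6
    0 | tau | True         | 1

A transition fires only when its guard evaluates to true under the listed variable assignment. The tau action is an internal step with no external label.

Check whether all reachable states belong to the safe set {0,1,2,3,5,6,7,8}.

Answer: INVARIANT VIOLATED at state 4

Analysis:
Inv-set: {0,1,2,3,5,6,7,8}
Reachable = {0,1,2,3,4,6}
  0: ✓
  1: ✓
  2: ✓
  3: ✓
  4: outside
  6: ✓
witness against invariant: tau·b·c → 4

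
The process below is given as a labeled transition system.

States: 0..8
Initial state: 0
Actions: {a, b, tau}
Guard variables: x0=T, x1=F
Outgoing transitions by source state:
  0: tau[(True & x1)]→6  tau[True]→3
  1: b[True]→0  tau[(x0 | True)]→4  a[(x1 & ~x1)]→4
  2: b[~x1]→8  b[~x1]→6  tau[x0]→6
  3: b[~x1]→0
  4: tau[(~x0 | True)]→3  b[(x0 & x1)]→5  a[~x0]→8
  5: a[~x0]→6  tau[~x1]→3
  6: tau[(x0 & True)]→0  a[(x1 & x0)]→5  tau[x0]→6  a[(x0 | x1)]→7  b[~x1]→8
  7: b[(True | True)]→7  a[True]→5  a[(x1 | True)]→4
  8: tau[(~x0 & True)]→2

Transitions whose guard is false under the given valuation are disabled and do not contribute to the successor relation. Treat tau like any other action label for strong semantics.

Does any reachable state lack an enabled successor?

Reachable = {0,3}
  0: tau→3  [deg 1]
  3: b→0  [deg 1]

Answer: DEADLOCK-FREE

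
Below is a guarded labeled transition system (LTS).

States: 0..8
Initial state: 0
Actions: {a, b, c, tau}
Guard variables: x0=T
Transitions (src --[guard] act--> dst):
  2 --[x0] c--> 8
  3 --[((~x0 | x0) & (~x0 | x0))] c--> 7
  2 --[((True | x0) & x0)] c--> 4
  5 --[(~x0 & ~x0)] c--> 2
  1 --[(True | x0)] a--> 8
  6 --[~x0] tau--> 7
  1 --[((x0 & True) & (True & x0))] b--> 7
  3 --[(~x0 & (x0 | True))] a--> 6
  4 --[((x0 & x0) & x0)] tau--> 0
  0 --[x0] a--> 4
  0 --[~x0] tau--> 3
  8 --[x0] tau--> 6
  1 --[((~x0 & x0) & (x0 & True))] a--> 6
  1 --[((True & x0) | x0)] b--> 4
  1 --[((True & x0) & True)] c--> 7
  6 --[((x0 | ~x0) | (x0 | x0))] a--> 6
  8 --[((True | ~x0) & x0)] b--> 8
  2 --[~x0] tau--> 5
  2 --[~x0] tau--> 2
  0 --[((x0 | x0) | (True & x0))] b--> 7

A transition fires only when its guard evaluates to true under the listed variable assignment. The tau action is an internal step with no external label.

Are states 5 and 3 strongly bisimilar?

Refine partition for ~:
  round 0: {{0,1,2,3,4,5,6,7,8}}
  round 1: {{0},{1},{2,3},{4},{5,7},{6},{8}}
  round 2: {{0},{1},{2},{3},{4},{5,7},{6},{8}}
8 equivalence class(es) (converged in 3)
class of 5: {5,7}; class of 3: {3}

Answer: NOT BISIMILAR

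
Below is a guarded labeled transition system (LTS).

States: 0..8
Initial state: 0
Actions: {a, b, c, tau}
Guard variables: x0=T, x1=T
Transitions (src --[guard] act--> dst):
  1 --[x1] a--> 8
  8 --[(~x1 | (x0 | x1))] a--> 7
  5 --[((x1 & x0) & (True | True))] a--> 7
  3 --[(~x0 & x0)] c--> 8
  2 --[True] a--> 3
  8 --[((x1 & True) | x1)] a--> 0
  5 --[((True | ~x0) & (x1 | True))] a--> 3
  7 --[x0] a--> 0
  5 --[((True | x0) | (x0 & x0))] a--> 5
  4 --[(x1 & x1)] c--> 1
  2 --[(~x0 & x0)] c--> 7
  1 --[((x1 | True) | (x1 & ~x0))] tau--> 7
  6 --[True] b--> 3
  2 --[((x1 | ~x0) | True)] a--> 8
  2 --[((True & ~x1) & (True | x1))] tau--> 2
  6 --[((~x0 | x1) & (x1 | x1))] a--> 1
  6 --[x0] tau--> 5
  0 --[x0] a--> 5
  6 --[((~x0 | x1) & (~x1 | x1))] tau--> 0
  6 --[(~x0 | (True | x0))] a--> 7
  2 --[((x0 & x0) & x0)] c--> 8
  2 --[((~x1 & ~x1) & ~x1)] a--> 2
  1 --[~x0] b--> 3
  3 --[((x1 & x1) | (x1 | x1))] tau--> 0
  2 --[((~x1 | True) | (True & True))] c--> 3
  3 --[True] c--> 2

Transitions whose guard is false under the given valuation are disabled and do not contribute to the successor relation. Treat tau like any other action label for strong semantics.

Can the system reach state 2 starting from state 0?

Answer: REACHABLE

Analysis:
After dropping false guards: 21 live edges.
L0 = {0}
L1 = {5}  cumulative {0,5}
L2 = {3,7}  cumulative {0,3,5,7}
L3 = {2}  cumulative {0,2,3,5,7}
L4 = {8}  cumulative {0,2,3,5,7,8}
R = {0,2,3,5,7,8}
witness 2: a·a·c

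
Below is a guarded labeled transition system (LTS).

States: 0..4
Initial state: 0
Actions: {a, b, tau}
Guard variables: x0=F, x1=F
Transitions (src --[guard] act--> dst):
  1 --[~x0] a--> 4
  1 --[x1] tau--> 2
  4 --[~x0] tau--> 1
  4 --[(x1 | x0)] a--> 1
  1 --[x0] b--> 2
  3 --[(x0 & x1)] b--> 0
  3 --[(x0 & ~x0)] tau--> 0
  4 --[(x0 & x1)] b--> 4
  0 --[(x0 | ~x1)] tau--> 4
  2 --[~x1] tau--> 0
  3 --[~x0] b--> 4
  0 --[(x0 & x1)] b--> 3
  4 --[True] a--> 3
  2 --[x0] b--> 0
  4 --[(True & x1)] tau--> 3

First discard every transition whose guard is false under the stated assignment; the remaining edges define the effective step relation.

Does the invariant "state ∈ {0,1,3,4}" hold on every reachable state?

Answer: INVARIANT HOLDS

Working:
Allowed set {0,1,3,4}
R = {0,1,3,4}
  0: ok
  1: ok
  3: ok
  4: ok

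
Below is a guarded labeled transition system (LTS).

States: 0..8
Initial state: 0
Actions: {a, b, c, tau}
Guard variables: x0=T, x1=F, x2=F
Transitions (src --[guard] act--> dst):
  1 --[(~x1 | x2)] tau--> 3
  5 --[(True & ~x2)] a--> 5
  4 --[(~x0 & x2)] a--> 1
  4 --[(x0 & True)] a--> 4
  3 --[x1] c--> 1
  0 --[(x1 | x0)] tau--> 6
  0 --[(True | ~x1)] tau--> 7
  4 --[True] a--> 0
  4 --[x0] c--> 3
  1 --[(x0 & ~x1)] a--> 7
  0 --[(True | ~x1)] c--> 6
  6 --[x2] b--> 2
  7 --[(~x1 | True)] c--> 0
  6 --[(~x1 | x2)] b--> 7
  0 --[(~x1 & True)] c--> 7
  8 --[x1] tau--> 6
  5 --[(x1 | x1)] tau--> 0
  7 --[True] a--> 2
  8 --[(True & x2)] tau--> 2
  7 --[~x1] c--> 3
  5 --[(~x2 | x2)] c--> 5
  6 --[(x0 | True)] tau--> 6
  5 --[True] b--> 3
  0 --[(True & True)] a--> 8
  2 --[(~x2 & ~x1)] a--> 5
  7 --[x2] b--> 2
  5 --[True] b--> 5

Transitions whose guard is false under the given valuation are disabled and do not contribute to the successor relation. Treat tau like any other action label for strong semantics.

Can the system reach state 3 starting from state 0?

Answer: REACHABLE

Analysis:
20 transition(s) survive guard evaluation.
Layer 0: {0}
Layer 1: {6,7,8}  now seen {0,6,7,8}
Layer 2: {2,3}  now seen {0,2,3,6,7,8}
Layer 3: {5}  now seen {0,2,3,5,6,7,8}
Reach set: {0,2,3,5,6,7,8}
trace reaching 3: tau·c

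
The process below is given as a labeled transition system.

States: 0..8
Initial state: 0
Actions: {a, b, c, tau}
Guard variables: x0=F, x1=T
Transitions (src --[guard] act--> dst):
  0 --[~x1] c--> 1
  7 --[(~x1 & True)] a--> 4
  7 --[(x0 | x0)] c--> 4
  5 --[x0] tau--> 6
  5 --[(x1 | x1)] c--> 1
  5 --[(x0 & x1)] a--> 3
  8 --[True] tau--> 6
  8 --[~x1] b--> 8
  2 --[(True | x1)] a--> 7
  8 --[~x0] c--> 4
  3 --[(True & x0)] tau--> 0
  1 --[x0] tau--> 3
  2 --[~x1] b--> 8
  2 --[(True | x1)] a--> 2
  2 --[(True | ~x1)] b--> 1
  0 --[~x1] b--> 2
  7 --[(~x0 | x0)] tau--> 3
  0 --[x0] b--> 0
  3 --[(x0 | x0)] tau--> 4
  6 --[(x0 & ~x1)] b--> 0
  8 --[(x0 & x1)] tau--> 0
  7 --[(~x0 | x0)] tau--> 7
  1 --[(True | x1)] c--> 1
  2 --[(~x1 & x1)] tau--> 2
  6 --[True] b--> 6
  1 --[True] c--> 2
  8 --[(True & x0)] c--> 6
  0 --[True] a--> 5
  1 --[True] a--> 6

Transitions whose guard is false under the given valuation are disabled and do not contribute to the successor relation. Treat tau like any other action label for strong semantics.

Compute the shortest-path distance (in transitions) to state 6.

Breadth-first toward 6:
  Layer 0: {0}
  Layer 1: {5}
  Layer 2: {1}
  Layer 3: {2,6}
depth(6)=3, e.g. a·c·a

Answer: 3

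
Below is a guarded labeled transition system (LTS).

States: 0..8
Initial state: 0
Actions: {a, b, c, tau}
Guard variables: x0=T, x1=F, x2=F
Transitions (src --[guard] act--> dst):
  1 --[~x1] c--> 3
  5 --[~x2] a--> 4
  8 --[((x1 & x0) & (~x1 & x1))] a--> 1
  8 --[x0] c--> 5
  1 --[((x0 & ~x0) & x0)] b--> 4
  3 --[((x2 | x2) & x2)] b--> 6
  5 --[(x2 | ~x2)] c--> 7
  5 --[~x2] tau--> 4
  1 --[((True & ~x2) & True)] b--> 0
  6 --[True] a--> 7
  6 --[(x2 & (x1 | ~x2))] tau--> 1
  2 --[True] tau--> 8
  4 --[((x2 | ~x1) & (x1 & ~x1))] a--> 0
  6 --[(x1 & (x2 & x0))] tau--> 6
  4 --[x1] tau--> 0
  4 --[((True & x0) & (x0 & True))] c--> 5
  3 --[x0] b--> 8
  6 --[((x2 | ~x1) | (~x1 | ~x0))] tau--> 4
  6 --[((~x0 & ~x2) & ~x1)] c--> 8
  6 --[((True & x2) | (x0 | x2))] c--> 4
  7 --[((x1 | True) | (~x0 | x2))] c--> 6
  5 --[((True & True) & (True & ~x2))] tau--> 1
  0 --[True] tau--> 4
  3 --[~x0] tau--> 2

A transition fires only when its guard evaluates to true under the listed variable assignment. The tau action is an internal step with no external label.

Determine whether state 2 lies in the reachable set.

Answer: UNREACHABLE

Trace:
After dropping false guards: 15 live edges.
L0 = {0}
L1 = {4}  now seen {0,4}
L2 = {5}  now seen {0,4,5}
L3 = {1,7}  now seen {0,1,4,5,7}
L4 = {3,6}  now seen {0,1,3,4,5,6,7}
L5 = {8}  now seen {0,1,3,4,5,6,7,8}
Reachable = {0,1,3,4,5,6,7,8}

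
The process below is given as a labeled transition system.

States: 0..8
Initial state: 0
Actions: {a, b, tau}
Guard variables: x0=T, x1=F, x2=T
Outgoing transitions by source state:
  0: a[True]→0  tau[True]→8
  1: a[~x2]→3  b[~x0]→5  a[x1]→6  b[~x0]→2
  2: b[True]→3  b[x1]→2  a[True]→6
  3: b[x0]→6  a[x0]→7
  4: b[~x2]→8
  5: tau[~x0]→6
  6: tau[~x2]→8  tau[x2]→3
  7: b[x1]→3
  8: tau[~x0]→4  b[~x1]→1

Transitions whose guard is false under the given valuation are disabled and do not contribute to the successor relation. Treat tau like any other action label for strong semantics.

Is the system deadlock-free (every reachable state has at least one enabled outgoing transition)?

Reach set: {0,1,8}
  0: a→0  tau→8  [deg 2]
  1: ∅  [STUCK]
  8: b→1  [deg 1]
Path to 1: tau·b

Answer: DEADLOCK at state 1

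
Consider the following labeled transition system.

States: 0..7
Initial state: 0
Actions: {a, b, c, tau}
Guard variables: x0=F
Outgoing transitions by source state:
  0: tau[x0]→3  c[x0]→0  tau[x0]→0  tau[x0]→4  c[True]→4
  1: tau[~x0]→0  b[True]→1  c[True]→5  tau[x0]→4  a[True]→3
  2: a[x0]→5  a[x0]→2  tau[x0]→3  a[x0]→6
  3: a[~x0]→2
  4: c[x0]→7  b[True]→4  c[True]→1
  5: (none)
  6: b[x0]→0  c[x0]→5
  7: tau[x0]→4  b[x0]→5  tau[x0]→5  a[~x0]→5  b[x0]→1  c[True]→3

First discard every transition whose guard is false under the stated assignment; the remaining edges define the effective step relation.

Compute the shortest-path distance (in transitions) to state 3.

Answer: 3

Analysis:
Breadth-first toward 3:
  Layer 0: {0}
  Layer 1: {4}
  Layer 2: {1}
  Layer 3: {3,5}
3 enters at depth 3; path c·c·a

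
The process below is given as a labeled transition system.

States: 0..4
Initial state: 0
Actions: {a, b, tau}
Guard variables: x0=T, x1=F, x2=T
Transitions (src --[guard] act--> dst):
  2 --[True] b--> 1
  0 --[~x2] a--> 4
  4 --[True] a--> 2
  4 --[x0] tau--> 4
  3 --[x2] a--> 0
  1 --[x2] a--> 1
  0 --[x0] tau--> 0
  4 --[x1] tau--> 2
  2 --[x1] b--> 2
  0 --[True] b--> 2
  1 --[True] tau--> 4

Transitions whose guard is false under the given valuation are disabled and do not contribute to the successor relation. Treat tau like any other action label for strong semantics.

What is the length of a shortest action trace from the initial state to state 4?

BFS to 4:
  depth 0: {0}
  depth 1: {2}
  depth 2: {1}
  depth 3: {4}
depth(4)=3, e.g. b·b·tau

Answer: 3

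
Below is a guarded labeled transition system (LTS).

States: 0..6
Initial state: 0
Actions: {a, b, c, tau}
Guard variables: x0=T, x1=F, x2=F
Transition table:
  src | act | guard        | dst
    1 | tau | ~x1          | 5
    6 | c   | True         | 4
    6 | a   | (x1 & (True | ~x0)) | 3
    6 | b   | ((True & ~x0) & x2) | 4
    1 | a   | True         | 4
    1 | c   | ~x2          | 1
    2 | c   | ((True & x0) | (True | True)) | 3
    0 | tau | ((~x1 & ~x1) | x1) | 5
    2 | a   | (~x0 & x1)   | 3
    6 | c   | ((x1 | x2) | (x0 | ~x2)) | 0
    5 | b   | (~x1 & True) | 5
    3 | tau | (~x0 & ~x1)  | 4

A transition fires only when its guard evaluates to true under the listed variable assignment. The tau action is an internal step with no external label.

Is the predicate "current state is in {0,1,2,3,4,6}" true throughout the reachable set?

Answer: INVARIANT VIOLATED at state 5

Analysis:
Safe = {0,1,2,3,4,6}
R = {0,5}
  0: ok
  5: outside
reach 5 via tau — violates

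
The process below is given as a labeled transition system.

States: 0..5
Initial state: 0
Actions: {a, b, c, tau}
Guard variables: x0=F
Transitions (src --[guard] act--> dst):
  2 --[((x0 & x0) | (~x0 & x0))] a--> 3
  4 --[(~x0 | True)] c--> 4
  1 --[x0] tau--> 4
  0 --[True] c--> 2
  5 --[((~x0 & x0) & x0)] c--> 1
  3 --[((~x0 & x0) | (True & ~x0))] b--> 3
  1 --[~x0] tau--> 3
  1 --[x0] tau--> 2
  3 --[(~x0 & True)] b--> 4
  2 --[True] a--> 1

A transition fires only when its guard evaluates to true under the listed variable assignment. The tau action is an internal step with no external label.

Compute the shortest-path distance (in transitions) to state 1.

BFS to 1:
  L0 = {0}
  L1 = {2}
  L2 = {1}
depth(1)=2, e.g. c·a

Answer: 2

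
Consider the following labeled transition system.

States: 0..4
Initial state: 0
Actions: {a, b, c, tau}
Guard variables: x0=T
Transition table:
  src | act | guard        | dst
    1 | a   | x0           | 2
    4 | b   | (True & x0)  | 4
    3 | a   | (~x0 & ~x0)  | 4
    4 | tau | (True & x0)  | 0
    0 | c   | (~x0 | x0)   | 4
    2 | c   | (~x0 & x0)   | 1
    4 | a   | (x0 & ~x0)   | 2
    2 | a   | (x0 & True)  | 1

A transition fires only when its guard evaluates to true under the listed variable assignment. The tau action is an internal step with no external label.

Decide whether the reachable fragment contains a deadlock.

Reach set: {0,4}
  0: c→4  [1 out]
  4: b→4  tau→0  [2 out]

Answer: DEADLOCK-FREE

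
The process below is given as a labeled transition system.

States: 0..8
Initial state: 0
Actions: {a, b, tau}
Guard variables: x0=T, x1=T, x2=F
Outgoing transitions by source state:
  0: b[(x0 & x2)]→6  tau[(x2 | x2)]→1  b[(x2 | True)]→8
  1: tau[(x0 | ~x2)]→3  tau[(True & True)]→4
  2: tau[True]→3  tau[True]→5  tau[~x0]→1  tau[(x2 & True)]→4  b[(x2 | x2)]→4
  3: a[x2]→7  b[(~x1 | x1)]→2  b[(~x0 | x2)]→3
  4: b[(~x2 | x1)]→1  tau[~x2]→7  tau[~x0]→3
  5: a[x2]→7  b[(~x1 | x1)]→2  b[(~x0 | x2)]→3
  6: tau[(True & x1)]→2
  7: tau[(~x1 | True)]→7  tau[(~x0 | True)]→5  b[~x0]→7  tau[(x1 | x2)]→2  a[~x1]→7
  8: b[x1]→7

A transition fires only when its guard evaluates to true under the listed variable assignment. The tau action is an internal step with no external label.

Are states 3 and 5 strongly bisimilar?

Compute ~ classes (split until stable):
  P[0] = {{0,1,2,3,4,5,6,7,8}}
  P[1] = {{0,3,5,8},{1,2,6,7},{4}}
  P[2] = {{0},{1},{2},{3,5,8},{4},{6},{7}}
  P[3] = {{0},{1},{2},{3,5},{4},{6},{7},{8}}
8 equivalence class(es) (converged in 4)
[3]={3,5}  [5]={3,5}

Answer: BISIMILAR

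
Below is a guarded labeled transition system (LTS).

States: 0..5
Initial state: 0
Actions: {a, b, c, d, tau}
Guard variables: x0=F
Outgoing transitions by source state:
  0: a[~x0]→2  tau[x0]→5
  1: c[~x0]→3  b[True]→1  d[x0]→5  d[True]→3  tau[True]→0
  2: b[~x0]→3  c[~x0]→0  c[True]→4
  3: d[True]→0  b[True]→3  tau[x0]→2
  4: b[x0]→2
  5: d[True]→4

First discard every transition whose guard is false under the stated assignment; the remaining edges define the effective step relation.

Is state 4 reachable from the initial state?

Answer: REACHABLE

Analysis:
11 transition(s) survive guard evaluation.
depth 0: {0}
depth 1: {2}  now seen {0,2}
depth 2: {3,4}  now seen {0,2,3,4}
Reachable = {0,2,3,4}
witness 4: a·c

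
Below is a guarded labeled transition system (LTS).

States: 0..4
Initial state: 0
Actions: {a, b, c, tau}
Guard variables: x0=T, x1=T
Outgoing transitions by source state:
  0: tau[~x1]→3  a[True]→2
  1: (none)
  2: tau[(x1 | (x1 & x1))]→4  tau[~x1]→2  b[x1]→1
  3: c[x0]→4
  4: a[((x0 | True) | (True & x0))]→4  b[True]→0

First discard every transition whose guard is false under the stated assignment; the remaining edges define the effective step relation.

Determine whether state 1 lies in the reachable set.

Answer: REACHABLE

Working:
After dropping false guards: 6 live edges.
L0 = {0}
L1 = {2}  total {0,2}
L2 = {1,4}  total {0,1,2,4}
Reach set: {0,1,2,4}
witness 1: a·b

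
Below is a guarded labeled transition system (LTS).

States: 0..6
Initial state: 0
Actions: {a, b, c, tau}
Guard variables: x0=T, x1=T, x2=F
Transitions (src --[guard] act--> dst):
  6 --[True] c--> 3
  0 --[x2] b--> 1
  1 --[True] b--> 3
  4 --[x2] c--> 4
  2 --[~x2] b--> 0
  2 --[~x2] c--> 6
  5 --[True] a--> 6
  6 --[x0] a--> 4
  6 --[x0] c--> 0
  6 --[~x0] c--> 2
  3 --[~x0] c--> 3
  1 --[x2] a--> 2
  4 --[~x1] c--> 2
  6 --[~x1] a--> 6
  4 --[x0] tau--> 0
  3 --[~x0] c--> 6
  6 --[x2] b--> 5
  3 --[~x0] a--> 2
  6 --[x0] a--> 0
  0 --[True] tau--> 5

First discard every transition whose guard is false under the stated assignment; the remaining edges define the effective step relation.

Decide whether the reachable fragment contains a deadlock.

Reachable = {0,3,4,5,6}
  0: tau→5  [deg 1]
  3: ∅  [deadlock]
  4: tau→0  [deg 1]
  5: a→6  [deg 1]
  6: a→0  a→4  c→0  c→3  [deg 4]
Path to 3: tau·a·c

Answer: DEADLOCK at state 3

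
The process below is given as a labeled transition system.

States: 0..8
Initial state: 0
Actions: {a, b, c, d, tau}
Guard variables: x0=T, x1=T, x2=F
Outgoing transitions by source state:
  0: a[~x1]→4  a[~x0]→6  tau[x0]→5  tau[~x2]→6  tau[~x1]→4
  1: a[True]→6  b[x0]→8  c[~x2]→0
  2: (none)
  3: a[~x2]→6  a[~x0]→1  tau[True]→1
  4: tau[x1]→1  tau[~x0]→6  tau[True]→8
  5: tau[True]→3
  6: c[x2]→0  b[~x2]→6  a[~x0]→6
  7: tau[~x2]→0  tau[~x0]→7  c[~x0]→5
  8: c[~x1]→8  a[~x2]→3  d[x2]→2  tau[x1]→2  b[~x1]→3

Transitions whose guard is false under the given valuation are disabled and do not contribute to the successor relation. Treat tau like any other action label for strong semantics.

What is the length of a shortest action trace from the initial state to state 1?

BFS to 1:
  Layer 0: {0}
  Layer 1: {5,6}
  Layer 2: {3}
  Layer 3: {1}
depth(1)=3, e.g. tau·tau·tau

Answer: 3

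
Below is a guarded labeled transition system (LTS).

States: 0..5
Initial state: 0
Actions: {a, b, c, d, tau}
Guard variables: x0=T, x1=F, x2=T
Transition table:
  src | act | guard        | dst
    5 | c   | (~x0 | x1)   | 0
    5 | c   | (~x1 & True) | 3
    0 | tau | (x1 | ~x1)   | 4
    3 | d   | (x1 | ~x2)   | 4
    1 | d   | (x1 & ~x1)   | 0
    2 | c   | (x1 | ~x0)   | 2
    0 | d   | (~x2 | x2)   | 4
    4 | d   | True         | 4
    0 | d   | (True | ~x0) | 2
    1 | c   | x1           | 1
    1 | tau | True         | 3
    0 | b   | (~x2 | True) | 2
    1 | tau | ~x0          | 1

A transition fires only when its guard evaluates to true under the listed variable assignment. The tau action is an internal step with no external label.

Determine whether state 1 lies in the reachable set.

Answer: UNREACHABLE

Working:
7 transition(s) survive guard evaluation.
L0 = {0}
L1 = {2,4}  now seen {0,2,4}
Reachable = {0,2,4}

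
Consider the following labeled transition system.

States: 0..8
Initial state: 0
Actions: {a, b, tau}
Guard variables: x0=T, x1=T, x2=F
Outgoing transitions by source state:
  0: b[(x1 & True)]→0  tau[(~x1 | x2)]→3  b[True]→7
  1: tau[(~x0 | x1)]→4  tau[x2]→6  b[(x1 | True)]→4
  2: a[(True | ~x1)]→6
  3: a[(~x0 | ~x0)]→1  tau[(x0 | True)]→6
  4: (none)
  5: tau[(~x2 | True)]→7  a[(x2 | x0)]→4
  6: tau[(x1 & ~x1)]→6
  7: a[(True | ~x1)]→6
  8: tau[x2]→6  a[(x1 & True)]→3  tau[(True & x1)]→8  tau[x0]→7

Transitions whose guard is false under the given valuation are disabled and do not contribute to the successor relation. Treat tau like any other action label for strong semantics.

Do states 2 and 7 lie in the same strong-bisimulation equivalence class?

Answer: BISIMILAR

Analysis:
Compute ~ classes (split until stable):
  round 0: {{0,1,2,3,4,5,6,7,8}}
  round 1: {{0},{1},{2,7},{3},{4,6},{5,8}}
  round 2: {{0},{1},{2,7},{3},{4,6},{5},{8}}
Fixed point at round 3; 7 class(es).
2∈{2,7}, 7∈{2,7}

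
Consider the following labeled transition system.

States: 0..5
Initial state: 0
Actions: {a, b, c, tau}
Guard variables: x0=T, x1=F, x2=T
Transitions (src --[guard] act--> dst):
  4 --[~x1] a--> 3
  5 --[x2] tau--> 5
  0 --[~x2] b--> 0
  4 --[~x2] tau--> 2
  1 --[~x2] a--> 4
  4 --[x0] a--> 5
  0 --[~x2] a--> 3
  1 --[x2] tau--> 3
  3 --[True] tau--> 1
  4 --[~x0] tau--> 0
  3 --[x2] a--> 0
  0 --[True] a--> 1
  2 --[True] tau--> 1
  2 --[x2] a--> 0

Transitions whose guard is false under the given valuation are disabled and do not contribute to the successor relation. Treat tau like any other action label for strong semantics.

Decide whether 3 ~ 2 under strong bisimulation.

Answer: BISIMILAR

Analysis:
Compute ~ classes (split until stable):
  round 0: {{0,1,2,3,4,5}}
  round 1: {{0,4},{1,5},{2,3}}
  round 2: {{0},{1},{2,3},{4},{5}}
stable after 3 split(s): 5 block(s)
3∈{2,3}, 2∈{2,3}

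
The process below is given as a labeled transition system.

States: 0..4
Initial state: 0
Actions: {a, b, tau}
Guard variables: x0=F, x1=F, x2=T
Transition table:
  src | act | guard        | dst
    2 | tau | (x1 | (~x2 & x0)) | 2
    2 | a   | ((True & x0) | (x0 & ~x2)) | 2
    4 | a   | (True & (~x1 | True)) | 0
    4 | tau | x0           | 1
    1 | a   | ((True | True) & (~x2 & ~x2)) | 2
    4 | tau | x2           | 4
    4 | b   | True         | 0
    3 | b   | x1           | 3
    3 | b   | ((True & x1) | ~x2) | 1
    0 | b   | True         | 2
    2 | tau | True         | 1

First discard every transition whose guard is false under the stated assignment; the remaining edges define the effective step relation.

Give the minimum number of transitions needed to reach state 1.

Layered search for 1:
  Layer 0: {0}
  Layer 1: {2}
  Layer 2: {1}
depth(1)=2, e.g. b·tau

Answer: 2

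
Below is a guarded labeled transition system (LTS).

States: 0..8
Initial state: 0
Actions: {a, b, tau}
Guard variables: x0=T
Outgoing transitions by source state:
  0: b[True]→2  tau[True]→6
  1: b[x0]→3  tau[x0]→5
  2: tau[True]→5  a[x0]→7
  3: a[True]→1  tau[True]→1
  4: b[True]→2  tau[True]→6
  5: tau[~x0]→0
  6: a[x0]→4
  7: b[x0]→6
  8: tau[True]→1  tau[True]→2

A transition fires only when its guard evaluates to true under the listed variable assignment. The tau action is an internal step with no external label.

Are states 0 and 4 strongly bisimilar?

Answer: BISIMILAR

Analysis:
Refine partition for ~:
  round 0: {{0,1,2,3,4,5,6,7,8}}
  round 1: {{0,1,4},{2,3},{5},{6},{7},{8}}
  round 2: {{0,4},{1},{2},{3},{5},{6},{7},{8}}
Fixed point at round 3; 8 class(es).
0∈{0,4}, 4∈{0,4}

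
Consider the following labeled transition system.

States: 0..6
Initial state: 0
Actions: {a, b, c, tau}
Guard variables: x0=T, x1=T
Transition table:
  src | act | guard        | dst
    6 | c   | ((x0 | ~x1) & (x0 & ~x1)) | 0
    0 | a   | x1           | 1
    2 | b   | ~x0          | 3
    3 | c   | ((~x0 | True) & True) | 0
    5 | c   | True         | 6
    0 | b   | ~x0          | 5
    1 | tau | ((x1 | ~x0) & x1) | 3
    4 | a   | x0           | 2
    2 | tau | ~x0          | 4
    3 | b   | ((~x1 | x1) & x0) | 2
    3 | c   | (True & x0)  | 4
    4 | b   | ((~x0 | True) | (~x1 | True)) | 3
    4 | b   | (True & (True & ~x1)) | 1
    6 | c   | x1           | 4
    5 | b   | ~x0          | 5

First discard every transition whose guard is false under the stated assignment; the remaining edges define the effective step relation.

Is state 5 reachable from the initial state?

Answer: UNREACHABLE

Working:
Guard filter leaves 9 enabled edge(s).
L0 = {0}
L1 = {1}  cumulative {0,1}
L2 = {3}  cumulative {0,1,3}
L3 = {2,4}  cumulative {0,1,2,3,4}
R = {0,1,2,3,4}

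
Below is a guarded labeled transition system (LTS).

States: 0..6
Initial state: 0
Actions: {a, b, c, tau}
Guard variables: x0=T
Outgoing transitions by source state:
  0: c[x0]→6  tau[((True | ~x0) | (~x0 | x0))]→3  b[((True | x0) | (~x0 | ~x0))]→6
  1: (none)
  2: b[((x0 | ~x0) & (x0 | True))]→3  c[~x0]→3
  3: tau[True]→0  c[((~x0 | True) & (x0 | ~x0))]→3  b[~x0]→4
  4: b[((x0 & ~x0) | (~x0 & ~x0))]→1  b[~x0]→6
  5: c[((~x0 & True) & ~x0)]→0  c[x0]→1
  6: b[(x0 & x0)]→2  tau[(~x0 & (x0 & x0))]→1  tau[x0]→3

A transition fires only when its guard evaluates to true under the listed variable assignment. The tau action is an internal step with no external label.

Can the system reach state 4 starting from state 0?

Answer: UNREACHABLE

Working:
Guard filter leaves 9 enabled edge(s).
depth 0: {0}
depth 1: {3,6}  total {0,3,6}
depth 2: {2}  total {0,2,3,6}
Reach set: {0,2,3,6}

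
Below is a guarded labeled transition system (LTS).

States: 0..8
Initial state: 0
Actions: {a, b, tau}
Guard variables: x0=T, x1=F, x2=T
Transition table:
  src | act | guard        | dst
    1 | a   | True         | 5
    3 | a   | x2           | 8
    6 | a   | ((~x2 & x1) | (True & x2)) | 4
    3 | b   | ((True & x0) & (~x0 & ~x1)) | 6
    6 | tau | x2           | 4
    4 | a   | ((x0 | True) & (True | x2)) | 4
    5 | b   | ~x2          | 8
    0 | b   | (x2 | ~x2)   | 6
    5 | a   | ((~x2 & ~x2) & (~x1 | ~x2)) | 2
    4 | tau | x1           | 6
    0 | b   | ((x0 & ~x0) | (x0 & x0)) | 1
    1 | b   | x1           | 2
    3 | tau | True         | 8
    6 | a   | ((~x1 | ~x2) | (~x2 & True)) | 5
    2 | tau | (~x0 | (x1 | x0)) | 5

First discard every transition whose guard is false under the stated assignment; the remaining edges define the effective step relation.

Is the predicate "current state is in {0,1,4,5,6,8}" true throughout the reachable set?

Answer: INVARIANT HOLDS

Working:
Inv-set: {0,1,4,5,6,8}
Reachable = {0,1,4,5,6}
  0: safe
  1: safe
  4: safe
  5: safe
  6: safe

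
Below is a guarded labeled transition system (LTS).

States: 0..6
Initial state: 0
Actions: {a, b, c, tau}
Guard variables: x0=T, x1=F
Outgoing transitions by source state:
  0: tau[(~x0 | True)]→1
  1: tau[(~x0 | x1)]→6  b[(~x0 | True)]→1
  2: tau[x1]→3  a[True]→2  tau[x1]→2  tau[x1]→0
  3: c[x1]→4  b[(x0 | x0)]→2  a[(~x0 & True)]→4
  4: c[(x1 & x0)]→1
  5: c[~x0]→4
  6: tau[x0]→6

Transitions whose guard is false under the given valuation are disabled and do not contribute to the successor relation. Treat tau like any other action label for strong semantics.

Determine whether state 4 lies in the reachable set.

Answer: UNREACHABLE

Analysis:
5 transition(s) survive guard evaluation.
L0 = {0}
L1 = {1}  now seen {0,1}
Reach set: {0,1}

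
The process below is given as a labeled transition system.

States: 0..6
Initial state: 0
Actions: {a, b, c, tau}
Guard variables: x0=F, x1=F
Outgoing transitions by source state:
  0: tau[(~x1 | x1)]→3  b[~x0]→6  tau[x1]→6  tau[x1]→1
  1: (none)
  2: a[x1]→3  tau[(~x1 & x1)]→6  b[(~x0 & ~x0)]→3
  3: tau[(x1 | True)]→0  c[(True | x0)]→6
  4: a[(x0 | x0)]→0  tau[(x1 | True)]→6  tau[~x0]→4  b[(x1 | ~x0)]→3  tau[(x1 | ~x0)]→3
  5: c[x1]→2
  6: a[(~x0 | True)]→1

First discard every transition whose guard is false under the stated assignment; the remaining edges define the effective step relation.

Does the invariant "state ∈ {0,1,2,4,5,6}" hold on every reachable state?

Answer: INVARIANT VIOLATED at state 3

Analysis:
Allowed set {0,1,2,4,5,6}
Reachable = {0,1,3,6}
  0: ok
  1: ok
  3: VIOLATES
  6: ok
counterexample path to 3: tau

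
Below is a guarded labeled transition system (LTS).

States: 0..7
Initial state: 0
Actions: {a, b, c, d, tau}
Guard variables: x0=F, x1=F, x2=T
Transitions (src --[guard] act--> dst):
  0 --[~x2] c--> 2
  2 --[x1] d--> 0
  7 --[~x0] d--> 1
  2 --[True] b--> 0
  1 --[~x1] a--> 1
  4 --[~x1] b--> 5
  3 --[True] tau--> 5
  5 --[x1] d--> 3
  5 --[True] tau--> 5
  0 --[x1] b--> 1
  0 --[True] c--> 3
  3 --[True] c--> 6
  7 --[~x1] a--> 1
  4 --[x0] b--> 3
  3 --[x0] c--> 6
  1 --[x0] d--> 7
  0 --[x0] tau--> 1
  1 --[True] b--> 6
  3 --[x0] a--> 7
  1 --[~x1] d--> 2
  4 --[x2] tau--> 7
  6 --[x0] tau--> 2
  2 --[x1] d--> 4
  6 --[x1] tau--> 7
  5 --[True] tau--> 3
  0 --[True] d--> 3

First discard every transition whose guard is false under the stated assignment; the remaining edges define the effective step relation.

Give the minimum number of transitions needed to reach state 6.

Answer: 2

Analysis:
BFS to 6:
  Layer 0: {0}
  Layer 1: {3}
  Layer 2: {5,6}
6 enters at depth 2; path c·c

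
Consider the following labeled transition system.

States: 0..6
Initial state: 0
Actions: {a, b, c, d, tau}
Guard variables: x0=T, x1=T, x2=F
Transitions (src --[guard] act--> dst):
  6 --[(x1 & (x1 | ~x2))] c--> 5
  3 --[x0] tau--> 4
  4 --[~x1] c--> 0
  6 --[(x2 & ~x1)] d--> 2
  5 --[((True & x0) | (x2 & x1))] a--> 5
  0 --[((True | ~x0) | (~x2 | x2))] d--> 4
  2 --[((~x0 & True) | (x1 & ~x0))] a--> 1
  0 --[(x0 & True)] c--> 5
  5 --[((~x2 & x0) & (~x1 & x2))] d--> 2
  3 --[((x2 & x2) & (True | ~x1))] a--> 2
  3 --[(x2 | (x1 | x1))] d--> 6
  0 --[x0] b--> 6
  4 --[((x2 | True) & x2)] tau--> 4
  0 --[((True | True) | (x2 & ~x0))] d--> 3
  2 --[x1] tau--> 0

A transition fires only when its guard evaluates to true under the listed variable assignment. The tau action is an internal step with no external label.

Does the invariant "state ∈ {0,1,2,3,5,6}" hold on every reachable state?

Allowed set {0,1,2,3,5,6}
R = {0,3,4,5,6}
  0: ok
  3: ok
  4: VIOLATES
  5: ok
  6: ok
counterexample path to 4: d

Answer: INVARIANT VIOLATED at state 4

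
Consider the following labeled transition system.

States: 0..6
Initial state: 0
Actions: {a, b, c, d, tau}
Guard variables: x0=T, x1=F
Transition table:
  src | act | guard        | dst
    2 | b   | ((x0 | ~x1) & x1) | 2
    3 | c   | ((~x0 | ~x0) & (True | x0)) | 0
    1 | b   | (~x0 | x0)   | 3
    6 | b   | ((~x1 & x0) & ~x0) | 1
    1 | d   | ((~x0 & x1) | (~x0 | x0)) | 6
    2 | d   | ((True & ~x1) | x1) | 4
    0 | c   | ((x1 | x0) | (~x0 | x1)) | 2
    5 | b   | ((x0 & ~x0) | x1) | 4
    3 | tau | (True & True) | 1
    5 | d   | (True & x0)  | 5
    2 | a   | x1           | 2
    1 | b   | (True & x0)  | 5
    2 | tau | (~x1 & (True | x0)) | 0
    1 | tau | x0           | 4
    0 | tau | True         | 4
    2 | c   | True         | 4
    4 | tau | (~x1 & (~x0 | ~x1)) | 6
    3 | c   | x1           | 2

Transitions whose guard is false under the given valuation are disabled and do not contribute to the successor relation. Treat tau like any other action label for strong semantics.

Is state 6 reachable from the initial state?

12 transition(s) survive guard evaluation.
depth 0: {0}
depth 1: {2,4}  cumulative {0,2,4}
depth 2: {6}  cumulative {0,2,4,6}
Reachable = {0,2,4,6}
trace reaching 6: tau·tau

Answer: REACHABLE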